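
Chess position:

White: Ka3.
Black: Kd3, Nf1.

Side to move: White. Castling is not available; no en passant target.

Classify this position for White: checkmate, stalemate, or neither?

neither

White to move; white king on a3.
In check: no.
Legal moves for White: Kb4, Ka4, Kb3, Kb2, Ka2.
White has 5 legal moves and is not in check → neither.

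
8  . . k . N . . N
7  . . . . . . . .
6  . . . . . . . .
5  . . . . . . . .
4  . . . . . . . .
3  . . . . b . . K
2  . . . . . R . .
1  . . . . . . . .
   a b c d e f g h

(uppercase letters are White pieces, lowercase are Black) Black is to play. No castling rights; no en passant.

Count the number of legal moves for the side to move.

14

Black to move; king on c8.
In check: no.
Legal moves: Kd8, Kb8, Kd7, Kb7, Ba7, Bh6, Bb6, Bg5, Bc5, Bf4, Bd4, Bxf2, Bd2, Bc1.
Count: 14.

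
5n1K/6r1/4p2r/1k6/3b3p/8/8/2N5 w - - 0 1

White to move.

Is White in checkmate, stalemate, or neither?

White to move; white king on h8.
In check: yes, from the black rook on h6.
King squares — g7: attacked by Bd4; h7: attacked by Rh6; g8: attacked by Rg7.
Legal moves for White: none.
In check with no legal moves → checkmate.

checkmate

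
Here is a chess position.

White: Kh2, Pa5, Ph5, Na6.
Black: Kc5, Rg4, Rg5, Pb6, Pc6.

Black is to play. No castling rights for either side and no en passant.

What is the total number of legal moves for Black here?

Black to move; king on c5.
In check: yes, from the white knight on a6.
Legal moves: Kd6, Kd5, Kb5, Kd4, Kc4.
Count: 5.

5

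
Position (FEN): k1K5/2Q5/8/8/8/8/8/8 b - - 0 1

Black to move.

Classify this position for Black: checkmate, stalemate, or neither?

stalemate

Black to move; black king on a8.
In check: no.
King squares — a7: attacked by Qc7; b7: attacked by Qc7; b8: attacked by Qc7.
Legal moves for Black: none.
Not in check and no legal moves → stalemate.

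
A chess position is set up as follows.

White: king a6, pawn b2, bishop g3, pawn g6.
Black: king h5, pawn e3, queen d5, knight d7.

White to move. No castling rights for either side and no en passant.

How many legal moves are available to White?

13

White to move; king on a6.
In check: no.
Legal moves: Ka7, Bb8, Bc7, Bd6, Be5, Bh4, Bf4, Bh2, Bf2, Be1, g7, b3, b4.
Count: 13.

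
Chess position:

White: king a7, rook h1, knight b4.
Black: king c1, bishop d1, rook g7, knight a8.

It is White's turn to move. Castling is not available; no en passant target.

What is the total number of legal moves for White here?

3

White to move; king on a7.
In check: yes, from the black rook on g7.
Legal moves: Kb8, Kxa8, Ka6.
Count: 3.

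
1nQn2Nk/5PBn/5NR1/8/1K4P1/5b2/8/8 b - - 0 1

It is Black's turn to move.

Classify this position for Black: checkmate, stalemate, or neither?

checkmate

Black to move; black king on h8.
In check: yes, from the white bishop on g7.
King squares — g7: attacked by Rg6; h7: own knight; g8: attacked by Nf6.
Legal moves for Black: none.
In check with no legal moves → checkmate.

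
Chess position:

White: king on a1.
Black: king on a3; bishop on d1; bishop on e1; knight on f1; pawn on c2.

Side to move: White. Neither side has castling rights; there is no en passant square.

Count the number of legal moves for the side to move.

White to move; king on a1.
In check: no.
Legal moves: none.
Count: 0.

0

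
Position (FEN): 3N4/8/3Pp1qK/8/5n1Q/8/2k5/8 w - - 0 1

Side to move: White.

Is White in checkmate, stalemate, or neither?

White to move; white king on h6.
In check: yes, from the black queen on g6.
King squares — g5: attacked by Qg6; h5: attacked by Nf4; g6: attacked by Nf4; g7: attacked by Qg6; h7: attacked by Qg6.
Legal moves for White: none.
In check with no legal moves → checkmate.

checkmate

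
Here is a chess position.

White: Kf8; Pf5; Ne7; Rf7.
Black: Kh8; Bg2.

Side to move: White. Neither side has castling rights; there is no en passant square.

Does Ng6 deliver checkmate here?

yes

After Ng6: black king on h8; in check: yes, from the white knight on g6.
King squares — g7: attacked by Rf7; h7: attacked by Rf7; g8: attacked by Kf8.
Black has no legal moves → checkmate.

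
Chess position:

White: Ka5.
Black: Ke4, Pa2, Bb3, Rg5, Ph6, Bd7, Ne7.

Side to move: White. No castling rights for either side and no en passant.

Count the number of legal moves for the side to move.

White to move; king on a5.
In check: yes, from the black rook on g5.
Legal moves: Kb6, Ka6, Kb4.
Count: 3.

3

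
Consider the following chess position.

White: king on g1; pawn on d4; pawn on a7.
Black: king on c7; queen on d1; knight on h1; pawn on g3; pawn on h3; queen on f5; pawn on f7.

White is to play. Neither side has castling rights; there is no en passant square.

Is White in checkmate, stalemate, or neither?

checkmate

White to move; white king on g1.
In check: yes, from the black queen on d1.
King squares — f1: attacked by Qd1; h1: attacked by Qd1; f2: attacked by Nh1; g2: attacked by Ph3; h2: attacked by Pg3.
Legal moves for White: none.
In check with no legal moves → checkmate.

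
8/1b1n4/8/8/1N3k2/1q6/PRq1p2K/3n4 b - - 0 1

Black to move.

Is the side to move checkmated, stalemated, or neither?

Black to move; black king on f4.
In check: no.
Legal moves for Black include: Nf8, Nb8, Nf6, Nb6, Ne5, Nc5, Bc8, Ba8, Bc6, Ba6, Bd5, Be4, Bf3, Bg2, Bh1, Kg5, Kf5, Ke5, ... (list truncated; more exist).
Black has legal moves and is not in check → neither.

neither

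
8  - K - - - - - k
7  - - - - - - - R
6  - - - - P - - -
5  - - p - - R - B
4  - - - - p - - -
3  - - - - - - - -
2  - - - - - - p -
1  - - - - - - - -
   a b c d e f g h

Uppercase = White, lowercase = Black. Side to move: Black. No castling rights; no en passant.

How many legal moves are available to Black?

2

Black to move; king on h8.
In check: yes, from the white rook on h7.
Legal moves: Kg8, Kxh7.
Count: 2.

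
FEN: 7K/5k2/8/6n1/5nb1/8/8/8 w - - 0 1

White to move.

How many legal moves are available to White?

White to move; king on h8.
In check: no.
Legal moves: none.
Count: 0.

0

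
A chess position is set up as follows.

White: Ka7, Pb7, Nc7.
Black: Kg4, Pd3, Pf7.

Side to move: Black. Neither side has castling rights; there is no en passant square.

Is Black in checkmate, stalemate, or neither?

neither

Black to move; black king on g4.
In check: no.
Legal moves for Black: Kh5, Kg5, Kf5, Kh4, Kf4, Kh3, Kg3, Kf3, f6, d2, f5.
Black has 11 legal moves and is not in check → neither.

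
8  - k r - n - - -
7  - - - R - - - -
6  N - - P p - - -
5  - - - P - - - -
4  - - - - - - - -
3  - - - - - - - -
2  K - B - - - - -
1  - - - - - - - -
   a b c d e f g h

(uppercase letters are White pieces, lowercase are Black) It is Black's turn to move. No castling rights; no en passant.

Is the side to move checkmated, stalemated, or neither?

neither

Black to move; black king on b8.
In check: yes, from the white knight on a6.
King squares — a7: attacked by Rd7; b7: attacked by Rd7; c7: attacked by Na6; a8: available; c8: own rook.
Legal moves for Black: Ka8.
Black is in check but has 1 legal move → neither.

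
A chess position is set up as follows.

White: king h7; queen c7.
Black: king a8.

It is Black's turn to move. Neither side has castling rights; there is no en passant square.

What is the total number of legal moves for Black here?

Black to move; king on a8.
In check: no.
Legal moves: none.
Count: 0.

0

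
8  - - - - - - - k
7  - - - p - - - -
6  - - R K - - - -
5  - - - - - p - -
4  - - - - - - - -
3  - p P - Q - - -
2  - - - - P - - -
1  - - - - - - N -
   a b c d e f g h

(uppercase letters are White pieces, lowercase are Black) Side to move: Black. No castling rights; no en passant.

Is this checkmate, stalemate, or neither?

Black to move; black king on h8.
In check: no.
Legal moves for Black: Kg8, Kh7, Kg7, dxc6, f4, b2.
Black has 6 legal moves and is not in check → neither.

neither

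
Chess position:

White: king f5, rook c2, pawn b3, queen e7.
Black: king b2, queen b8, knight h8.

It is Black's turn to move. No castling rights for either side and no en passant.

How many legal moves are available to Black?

Black to move; king on b2.
In check: yes, from the white rook on c2.
Legal moves: Kxb3, Kxc2, Kb1, Ka1.
Count: 4.

4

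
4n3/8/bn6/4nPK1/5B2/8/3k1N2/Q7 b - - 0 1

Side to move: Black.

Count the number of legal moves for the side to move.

Black to move; king on d2.
In check: yes, from the white bishop on f4.
Legal moves: Ke2, Kc2.
Count: 2.

2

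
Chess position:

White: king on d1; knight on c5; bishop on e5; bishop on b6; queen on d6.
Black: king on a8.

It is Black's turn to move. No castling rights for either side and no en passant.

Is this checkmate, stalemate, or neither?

Black to move; black king on a8.
In check: no.
King squares — a7: attacked by Bb6; b7: attacked by Nc5; b8: attacked by Qd6.
Legal moves for Black: none.
Not in check and no legal moves → stalemate.

stalemate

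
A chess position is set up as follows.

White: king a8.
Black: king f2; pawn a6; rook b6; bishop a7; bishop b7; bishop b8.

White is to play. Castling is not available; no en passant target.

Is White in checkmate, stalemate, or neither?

checkmate

White to move; white king on a8.
In check: yes, from the black bishop on b7.
King squares — a7: attacked by Bb8; b7: attacked by Rb6; b8: attacked by Ba7.
Legal moves for White: none.
In check with no legal moves → checkmate.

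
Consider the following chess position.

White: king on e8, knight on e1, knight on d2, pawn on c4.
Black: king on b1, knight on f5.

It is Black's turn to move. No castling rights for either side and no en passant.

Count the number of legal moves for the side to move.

Black to move; king on b1.
In check: yes, from the white knight on d2.
Legal moves: Kb2, Ka2, Kc1, Ka1.
Count: 4.

4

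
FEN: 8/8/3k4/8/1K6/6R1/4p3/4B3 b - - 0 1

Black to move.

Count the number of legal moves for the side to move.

Black to move; king on d6.
In check: no.
Legal moves: Ke7, Kd7, Kc7, Ke6, Kc6, Ke5, Kd5.
Count: 7.

7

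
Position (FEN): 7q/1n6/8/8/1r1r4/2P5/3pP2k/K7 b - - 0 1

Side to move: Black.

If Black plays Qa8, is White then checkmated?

After Qa8: white king on a1; in check: yes, from the black queen on a8.
King squares — b1: attacked by Rb4; a2: attacked by Qa8; b2: attacked by Rb4.
White has no legal moves → checkmate.

yes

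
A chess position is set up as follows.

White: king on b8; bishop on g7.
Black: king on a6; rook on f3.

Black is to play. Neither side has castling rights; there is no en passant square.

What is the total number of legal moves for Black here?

17

Black to move; king on a6.
In check: no.
Legal moves: Kb6, Kb5, Ka5, Rf8+, Rf7, Rf6, Rf5, Rf4, Rh3, Rg3, Re3, Rd3, Rc3, Rb3+, Ra3, Rf2, Rf1.
Count: 17.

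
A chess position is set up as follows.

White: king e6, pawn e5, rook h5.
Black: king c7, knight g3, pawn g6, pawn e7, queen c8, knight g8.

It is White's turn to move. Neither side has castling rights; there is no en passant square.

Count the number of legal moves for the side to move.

2

White to move; king on e6.
In check: yes, from the black queen on c8.
Legal moves: Kf7, Kd5.
Count: 2.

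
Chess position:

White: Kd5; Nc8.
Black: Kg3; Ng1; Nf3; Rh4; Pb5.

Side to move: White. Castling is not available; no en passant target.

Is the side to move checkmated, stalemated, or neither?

White to move; white king on d5.
In check: no.
Legal moves for White: Ne7, Na7, Nd6, Nb6, Ke6, Kd6, Kc6, Kc5.
White has 8 legal moves and is not in check → neither.

neither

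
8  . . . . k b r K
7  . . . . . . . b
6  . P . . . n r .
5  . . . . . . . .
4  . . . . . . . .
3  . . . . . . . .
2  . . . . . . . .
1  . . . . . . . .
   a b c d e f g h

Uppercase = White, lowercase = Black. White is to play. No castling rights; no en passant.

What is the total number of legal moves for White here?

0

White to move; king on h8.
In check: yes, from the black rook on g8.
Legal moves: none.
Count: 0.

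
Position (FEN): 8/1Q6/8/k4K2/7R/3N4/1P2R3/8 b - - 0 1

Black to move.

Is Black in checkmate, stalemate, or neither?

stalemate

Black to move; black king on a5.
In check: no.
King squares — a4: attacked by Rh4; b4: attacked by Nd3; b5: attacked by Qb7; a6: attacked by Qb7; b6: attacked by Qb7.
Legal moves for Black: none.
Not in check and no legal moves → stalemate.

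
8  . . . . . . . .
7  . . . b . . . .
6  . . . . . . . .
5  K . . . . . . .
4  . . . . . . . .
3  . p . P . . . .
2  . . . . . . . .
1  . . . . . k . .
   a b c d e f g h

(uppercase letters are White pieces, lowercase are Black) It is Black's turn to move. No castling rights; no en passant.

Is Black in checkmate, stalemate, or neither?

Black to move; black king on f1.
In check: no.
Legal moves for Black: Be8, Bc8, Be6, Bc6, Bf5, Bb5, Bg4, Ba4, Bh3, Kg2, Kf2, Ke2, Kg1, Ke1, b2.
Black has 15 legal moves and is not in check → neither.

neither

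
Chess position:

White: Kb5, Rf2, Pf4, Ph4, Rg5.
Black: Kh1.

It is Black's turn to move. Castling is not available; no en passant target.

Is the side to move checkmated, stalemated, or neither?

Black to move; black king on h1.
In check: no.
King squares — g1: attacked by Rg5; g2: attacked by Rf2; h2: attacked by Rf2.
Legal moves for Black: none.
Not in check and no legal moves → stalemate.

stalemate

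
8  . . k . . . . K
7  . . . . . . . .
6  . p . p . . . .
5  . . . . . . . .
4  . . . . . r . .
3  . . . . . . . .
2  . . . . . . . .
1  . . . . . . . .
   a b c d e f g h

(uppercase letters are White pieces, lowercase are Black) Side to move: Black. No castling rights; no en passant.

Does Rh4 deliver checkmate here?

After Rh4: white king on h8; in check: yes, from the black rook on h4.
White has 2 legal replies: Kg8, Kg7.
In check but a legal move exists → not checkmate.

no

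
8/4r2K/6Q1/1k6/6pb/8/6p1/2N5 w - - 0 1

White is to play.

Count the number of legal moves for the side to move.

White to move; king on h7.
In check: yes, from the black rook on e7.
Legal moves: Kh8, Kg8, Kh6, Qg7, Qf7.
Count: 5.

5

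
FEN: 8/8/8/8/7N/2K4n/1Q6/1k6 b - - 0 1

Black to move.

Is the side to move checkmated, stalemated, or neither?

Black to move; black king on b1.
In check: yes, from the white queen on b2.
King squares — a1: attacked by Qb2; c1: attacked by Qb2; a2: attacked by Qb2; b2: attacked by Kc3; c2: attacked by Qb2.
Legal moves for Black: none.
In check with no legal moves → checkmate.

checkmate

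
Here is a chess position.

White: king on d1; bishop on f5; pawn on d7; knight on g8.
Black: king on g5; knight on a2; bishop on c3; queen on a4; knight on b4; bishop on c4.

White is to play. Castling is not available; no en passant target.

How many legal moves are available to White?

1

White to move; king on d1.
In check: yes, from the black queen on a4.
Legal moves: Bc2.
Count: 1.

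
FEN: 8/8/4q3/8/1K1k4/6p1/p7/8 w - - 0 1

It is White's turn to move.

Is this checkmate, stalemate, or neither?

White to move; white king on b4.
In check: no.
Legal moves for White: Kb5, Ka5, Ka4, Ka3.
White has 4 legal moves and is not in check → neither.

neither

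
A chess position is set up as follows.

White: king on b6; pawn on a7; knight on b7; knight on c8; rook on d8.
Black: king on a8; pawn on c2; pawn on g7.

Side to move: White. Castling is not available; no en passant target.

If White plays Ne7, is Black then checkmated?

After Ne7: black king on a8; in check: yes, from the white rook on d8.
King squares — a7: attacked by Kb6; b7: attacked by Kb6; b8: attacked by Pa7.
Black has no legal moves → checkmate.

yes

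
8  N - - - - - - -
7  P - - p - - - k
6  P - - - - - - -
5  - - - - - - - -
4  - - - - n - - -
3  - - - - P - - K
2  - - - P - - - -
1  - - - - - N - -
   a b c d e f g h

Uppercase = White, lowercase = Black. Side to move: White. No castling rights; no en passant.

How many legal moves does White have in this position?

White to move; king on h3.
In check: no.
Legal moves: Nc7, Nb6, Kh4, Kg4, Kh2, Kg2, Ng3, Nh2, d3, d4.
Count: 10.

10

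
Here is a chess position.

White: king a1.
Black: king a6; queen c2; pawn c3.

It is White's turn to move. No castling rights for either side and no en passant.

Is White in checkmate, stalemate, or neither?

White to move; white king on a1.
In check: no.
King squares — b1: attacked by Qc2; a2: attacked by Qc2; b2: attacked by Qc2.
Legal moves for White: none.
Not in check and no legal moves → stalemate.

stalemate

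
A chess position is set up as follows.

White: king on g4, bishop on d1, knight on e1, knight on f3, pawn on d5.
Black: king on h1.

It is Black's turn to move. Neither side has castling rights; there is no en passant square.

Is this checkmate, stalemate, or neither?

Black to move; black king on h1.
In check: no.
King squares — g1: attacked by Nf3; g2: attacked by Ne1; h2: attacked by Nf3.
Legal moves for Black: none.
Not in check and no legal moves → stalemate.

stalemate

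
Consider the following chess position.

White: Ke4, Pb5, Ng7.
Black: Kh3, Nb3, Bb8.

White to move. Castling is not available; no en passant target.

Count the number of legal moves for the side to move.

White to move; king on e4.
In check: no.
Legal moves: Ne8, Ne6, Nh5, Nf5, Kf5, Kd5, Kf3, Ke3, Kd3, b6.
Count: 10.

10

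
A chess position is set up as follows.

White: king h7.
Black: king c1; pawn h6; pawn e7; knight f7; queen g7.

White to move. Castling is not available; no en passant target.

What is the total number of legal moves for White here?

White to move; king on h7.
In check: yes, from the black queen on g7.
Legal moves: Kxg7.
Count: 1.

1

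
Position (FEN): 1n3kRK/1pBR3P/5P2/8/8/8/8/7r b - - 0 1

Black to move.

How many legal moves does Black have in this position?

0

Black to move; king on f8.
In check: yes, from the white rook on g8.
Legal moves: none.
Count: 0.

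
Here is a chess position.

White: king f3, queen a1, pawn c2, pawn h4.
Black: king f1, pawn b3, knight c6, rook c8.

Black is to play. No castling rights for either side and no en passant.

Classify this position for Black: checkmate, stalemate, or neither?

Black to move; black king on f1.
In check: yes, from the white queen on a1.
King squares — e1: attacked by Qa1; g1: attacked by Qa1; e2: attacked by Kf3; f2: attacked by Kf3; g2: attacked by Kf3.
Legal moves for Black: none.
In check with no legal moves → checkmate.

checkmate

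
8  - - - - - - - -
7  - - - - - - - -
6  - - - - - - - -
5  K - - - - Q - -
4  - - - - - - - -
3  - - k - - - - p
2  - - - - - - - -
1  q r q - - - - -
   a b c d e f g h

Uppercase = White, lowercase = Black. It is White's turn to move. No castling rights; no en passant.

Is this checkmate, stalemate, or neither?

checkmate

White to move; white king on a5.
In check: yes, from the black queen on a1.
King squares — a4: attacked by Qa1; b4: attacked by Rb1; b5: attacked by Rb1; a6: attacked by Qa1; b6: attacked by Rb1.
Legal moves for White: none.
In check with no legal moves → checkmate.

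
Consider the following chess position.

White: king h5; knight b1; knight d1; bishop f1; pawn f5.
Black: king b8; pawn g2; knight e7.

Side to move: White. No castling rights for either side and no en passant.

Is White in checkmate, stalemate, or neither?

White to move; white king on h5.
In check: no.
Legal moves for White: Kh6, Kg5, Kh4, Kg4, Ba6, Bb5, Bc4, Bd3, Bxg2, Be2, Ne3, Ndc3, Nf2, Nb2, Nbc3, Na3, Nd2, f6.
White has 18 legal moves and is not in check → neither.

neither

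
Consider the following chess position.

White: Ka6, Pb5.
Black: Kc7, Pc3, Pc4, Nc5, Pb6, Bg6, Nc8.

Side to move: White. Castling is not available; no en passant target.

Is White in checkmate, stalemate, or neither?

checkmate

White to move; white king on a6.
In check: yes, from the black knight on c5.
King squares — a5: attacked by Pb6; b5: own pawn; b6: attacked by Kc7; a7: attacked by Nc8; b7: attacked by Nc5.
Legal moves for White: none.
In check with no legal moves → checkmate.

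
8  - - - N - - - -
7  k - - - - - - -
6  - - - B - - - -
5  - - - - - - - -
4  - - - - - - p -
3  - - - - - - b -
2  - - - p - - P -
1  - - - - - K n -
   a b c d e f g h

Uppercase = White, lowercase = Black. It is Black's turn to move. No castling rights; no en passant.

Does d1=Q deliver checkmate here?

yes

After d1=Q: white king on f1; in check: yes, from the black queen on d1.
King squares — e1: attacked by Qd1; g1: attacked by Qd1; e2: attacked by Qd1; f2: attacked by Bg3; g2: own pawn.
White has no legal moves → checkmate.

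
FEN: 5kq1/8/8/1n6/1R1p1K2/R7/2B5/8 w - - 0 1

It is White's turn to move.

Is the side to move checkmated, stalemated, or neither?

White to move; white king on f4.
In check: no.
Legal moves for White include: Kf5, Ke5, Ke4, Kf3, Rxb5, Rxd4, Rc4, Rba4, Rbb3, Rb2, Rb1, Ra8+, Ra7, Ra6, Ra5, Raa4, Rh3, Rg3, ... (list truncated; more exist).
White has legal moves and is not in check → neither.

neither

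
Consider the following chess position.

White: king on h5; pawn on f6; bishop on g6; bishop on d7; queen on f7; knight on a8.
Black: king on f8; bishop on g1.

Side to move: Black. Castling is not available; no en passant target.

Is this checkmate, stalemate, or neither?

checkmate

Black to move; black king on f8.
In check: yes, from the white queen on f7.
King squares — e7: attacked by Pf6; f7: attacked by Bg6; g7: attacked by Pf6; e8: attacked by Bd7; g8: attacked by Qf7.
Legal moves for Black: none.
In check with no legal moves → checkmate.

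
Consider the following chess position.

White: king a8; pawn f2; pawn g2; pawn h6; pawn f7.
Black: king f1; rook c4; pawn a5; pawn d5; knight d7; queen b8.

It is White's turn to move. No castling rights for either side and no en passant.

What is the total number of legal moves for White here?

White to move; king on a8.
In check: yes, from the black queen on b8.
Legal moves: none.
Count: 0.

0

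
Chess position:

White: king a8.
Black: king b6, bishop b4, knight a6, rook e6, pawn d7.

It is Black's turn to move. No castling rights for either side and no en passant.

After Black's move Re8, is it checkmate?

yes

After Re8: white king on a8; in check: yes, from the black rook on e8.
King squares — a7: attacked by Kb6; b7: attacked by Kb6; b8: attacked by Na6.
White has no legal moves → checkmate.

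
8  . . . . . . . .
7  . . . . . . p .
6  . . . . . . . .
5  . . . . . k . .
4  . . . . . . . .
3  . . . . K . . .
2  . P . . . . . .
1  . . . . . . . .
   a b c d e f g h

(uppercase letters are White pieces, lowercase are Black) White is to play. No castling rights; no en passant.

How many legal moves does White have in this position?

White to move; king on e3.
In check: no.
Legal moves: Kd4, Kf3, Kd3, Kf2, Ke2, Kd2, b3, b4.
Count: 8.

8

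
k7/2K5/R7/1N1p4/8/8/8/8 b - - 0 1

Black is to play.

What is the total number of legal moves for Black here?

0

Black to move; king on a8.
In check: yes, from the white rook on a6.
Legal moves: none.
Count: 0.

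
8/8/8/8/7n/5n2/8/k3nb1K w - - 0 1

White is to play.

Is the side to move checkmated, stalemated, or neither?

stalemate

White to move; white king on h1.
In check: no.
King squares — g1: attacked by Nf3; g2: attacked by Ne1; h2: attacked by Nf3.
Legal moves for White: none.
Not in check and no legal moves → stalemate.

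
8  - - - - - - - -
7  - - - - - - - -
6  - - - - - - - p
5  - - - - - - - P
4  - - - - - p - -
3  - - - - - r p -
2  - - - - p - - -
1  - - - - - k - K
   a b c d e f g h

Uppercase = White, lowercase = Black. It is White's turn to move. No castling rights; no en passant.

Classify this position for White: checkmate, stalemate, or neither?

White to move; white king on h1.
In check: no.
King squares — g1: attacked by Kf1; g2: attacked by Kf1; h2: attacked by Pg3.
Legal moves for White: none.
Not in check and no legal moves → stalemate.

stalemate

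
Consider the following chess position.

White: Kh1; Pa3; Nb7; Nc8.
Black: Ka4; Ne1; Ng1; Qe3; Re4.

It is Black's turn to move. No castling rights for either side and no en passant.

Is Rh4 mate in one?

yes

After Rh4: white king on h1; in check: yes, from the black rook on h4.
King squares — g1: attacked by Qe3; g2: attacked by Ne1; h2: attacked by Rh4.
White has no legal moves → checkmate.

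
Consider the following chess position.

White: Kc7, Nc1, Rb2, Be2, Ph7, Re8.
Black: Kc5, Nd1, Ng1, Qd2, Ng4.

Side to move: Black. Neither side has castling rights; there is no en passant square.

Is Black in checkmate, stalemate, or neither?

neither

Black to move; black king on c5.
In check: no.
Legal moves for Black include: Kd5, Kd4, Nh6, Nf6, Ne5, Nge3, Nh2, Ngf2, Qd8+, Qd7+, Qh6, Qd6+, Qg5, Qd5, Qa5+, Qf4+, Qd4, Qb4, ... (list truncated; more exist).
Black has legal moves and is not in check → neither.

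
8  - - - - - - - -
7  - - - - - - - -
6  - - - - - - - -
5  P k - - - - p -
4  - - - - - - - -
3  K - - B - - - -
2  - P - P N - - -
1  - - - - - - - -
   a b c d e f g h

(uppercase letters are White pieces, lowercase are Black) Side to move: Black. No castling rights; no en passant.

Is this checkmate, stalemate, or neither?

Black to move; black king on b5.
In check: yes, from the white bishop on d3.
Legal moves for Black: Kc6, Kc5, Kxa5.
Black is in check but has 3 legal moves → neither.

neither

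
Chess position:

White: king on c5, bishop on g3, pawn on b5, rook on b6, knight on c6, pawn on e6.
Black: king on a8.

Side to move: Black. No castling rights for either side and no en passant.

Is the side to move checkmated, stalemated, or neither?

Black to move; black king on a8.
In check: no.
King squares — a7: attacked by Nc6; b7: attacked by Rb6; b8: attacked by Bg3.
Legal moves for Black: none.
Not in check and no legal moves → stalemate.

stalemate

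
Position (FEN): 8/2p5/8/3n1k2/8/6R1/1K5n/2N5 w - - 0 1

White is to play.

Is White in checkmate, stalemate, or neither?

neither

White to move; white king on b2.
In check: no.
Legal moves for White include: Rg8, Rg7, Rg6, Rg5+, Rg4, Rh3, Rf3+, Re3, Rd3, Rc3, Rb3, Ra3, Rg2, Rg1, Kb3, Ka3, Kc2, Ka2, ... (list truncated; more exist).
White has legal moves and is not in check → neither.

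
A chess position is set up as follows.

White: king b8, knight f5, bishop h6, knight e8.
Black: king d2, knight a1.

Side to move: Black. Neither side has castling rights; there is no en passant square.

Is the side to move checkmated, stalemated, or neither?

neither

Black to move; black king on d2.
In check: yes, from the white bishop on h6.
King squares — c1: attacked by Bh6; d1: available; e1: available; c2: available; e2: available; c3: available; d3: available; e3: attacked by Nf5.
Legal moves for Black: Kd3, Kc3, Ke2, Kc2, Ke1, Kd1.
Black is in check but has 6 legal moves → neither.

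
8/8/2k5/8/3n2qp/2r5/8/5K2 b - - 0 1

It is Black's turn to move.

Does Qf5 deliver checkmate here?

no

After Qf5: white king on f1; in check: yes, from the black queen on f5.
White has 3 legal replies: Kg2, Kg1, Ke1.
In check but a legal move exists → not checkmate.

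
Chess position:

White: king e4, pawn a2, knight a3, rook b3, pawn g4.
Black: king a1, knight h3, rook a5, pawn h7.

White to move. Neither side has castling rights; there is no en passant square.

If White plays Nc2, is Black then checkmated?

no

After Nc2: black king on a1; in check: yes, from the white knight on c2.
Black has 1 legal reply: Kxa2.
In check but a legal move exists → not checkmate.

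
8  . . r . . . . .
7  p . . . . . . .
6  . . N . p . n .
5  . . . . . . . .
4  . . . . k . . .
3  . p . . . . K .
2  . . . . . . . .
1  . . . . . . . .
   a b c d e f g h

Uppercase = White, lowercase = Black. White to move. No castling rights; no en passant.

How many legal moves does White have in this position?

White to move; king on g3.
In check: no.
Legal moves: Nd8, Nb8, Ne7, Nxa7, Ne5, Na5, Nd4, Nb4, Kg4, Kh3, Kh2, Kg2, Kf2.
Count: 13.

13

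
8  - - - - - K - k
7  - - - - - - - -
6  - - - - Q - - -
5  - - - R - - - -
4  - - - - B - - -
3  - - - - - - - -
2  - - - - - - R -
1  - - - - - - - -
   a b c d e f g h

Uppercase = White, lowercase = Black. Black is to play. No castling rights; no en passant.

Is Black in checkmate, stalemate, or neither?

Black to move; black king on h8.
In check: no.
King squares — g7: attacked by Rg2; h7: attacked by Be4; g8: attacked by Rg2.
Legal moves for Black: none.
Not in check and no legal moves → stalemate.

stalemate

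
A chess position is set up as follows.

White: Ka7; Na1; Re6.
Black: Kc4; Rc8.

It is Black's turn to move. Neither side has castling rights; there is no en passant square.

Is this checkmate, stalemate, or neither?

Black to move; black king on c4.
In check: no.
Legal moves for Black: Rh8, Rg8, Rf8, Re8, Rd8, Rb8, Ra8+, Rc7+, Rc6, Rc5, Kd5, Kc5, Kb5, Kd4, Kb4, Kd3, Kc3.
Black has 17 legal moves and is not in check → neither.

neither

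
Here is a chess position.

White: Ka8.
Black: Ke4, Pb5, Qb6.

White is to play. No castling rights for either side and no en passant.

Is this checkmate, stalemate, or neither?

stalemate

White to move; white king on a8.
In check: no.
King squares — a7: attacked by Qb6; b7: attacked by Qb6; b8: attacked by Qb6.
Legal moves for White: none.
Not in check and no legal moves → stalemate.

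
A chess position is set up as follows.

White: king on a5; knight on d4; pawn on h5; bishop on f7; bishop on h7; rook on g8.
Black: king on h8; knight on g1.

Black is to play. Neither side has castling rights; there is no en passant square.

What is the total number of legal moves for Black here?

Black to move; king on h8.
In check: yes, from the white rook on g8.
Legal moves: Kxh7.
Count: 1.

1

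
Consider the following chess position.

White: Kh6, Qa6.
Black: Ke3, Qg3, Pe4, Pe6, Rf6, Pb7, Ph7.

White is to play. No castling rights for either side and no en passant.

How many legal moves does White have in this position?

2

White to move; king on h6.
In check: yes, from the black rook on f6.
Legal moves: Kxh7, Kh5.
Count: 2.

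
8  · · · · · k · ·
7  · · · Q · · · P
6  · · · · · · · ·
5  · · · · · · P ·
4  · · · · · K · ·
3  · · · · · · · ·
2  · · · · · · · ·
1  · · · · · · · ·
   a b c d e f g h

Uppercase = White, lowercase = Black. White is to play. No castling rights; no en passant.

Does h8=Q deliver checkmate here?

yes

After h8=Q: black king on f8; in check: yes, from the white queen on h8.
King squares — e7: attacked by Qd7; f7: attacked by Qd7; g7: attacked by Qd7; e8: attacked by Qd7; g8: attacked by Qh8.
Black has no legal moves → checkmate.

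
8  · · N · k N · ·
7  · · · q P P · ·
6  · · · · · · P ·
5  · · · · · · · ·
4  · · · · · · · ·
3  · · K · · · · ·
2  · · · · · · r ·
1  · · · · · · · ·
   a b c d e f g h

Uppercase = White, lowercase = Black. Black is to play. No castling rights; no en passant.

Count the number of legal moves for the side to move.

Black to move; king on e8.
In check: yes, from the white pawn on f7.
Legal moves: none.
Count: 0.

0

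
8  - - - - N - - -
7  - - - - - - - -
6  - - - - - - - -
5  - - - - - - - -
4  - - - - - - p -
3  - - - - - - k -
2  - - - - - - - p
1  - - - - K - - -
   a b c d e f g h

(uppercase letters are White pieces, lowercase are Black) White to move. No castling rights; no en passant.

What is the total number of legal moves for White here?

8

White to move; king on e1.
In check: no.
Legal moves: Ng7, Nc7, Nf6, Nd6, Ke2, Kd2, Kf1, Kd1.
Count: 8.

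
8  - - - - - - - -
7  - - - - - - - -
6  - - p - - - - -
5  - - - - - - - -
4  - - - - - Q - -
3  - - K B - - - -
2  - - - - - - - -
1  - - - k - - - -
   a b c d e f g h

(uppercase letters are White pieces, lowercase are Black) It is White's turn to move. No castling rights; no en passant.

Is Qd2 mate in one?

After Qd2: black king on d1; in check: yes, from the white queen on d2.
King squares — c1: attacked by Qd2; e1: attacked by Qd2; c2: attacked by Qd2; d2: attacked by Kc3; e2: attacked by Qd2.
Black has no legal moves → checkmate.

yes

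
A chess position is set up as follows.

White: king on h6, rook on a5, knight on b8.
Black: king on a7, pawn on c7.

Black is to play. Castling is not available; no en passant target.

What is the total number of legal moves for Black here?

3

Black to move; king on a7.
In check: yes, from the white rook on a5.
Legal moves: Kxb8, Kb7, Kb6.
Count: 3.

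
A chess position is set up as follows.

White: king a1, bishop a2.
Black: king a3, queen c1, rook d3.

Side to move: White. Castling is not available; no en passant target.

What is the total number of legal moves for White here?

1

White to move; king on a1.
In check: yes, from the black queen on c1.
Legal moves: Bb1.
Count: 1.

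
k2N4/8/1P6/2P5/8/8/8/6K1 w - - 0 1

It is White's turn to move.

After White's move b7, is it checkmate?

no

After b7: black king on a8; in check: yes, from the white pawn on b7.
Black has 2 legal replies: Kb8, Ka7.
In check but a legal move exists → not checkmate.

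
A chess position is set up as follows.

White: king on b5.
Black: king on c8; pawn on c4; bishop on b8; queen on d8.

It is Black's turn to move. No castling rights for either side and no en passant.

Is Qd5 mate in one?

After Qd5: white king on b5; in check: yes, from the black queen on d5.
White has 4 legal replies: Kb6, Ka6, Kb4, Ka4.
In check but a legal move exists → not checkmate.

no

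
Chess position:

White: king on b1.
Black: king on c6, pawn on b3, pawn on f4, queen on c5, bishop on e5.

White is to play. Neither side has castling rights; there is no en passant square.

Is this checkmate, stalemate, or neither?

stalemate

White to move; white king on b1.
In check: no.
King squares — a1: attacked by Be5; c1: attacked by Qc5; a2: attacked by Pb3; b2: attacked by Be5; c2: attacked by Pb3.
Legal moves for White: none.
Not in check and no legal moves → stalemate.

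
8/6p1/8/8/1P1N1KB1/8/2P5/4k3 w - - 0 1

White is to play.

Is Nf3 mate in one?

After Nf3: black king on e1; in check: yes, from the white knight on f3.
Black has 4 legal replies: Kf2, Ke2, Kf1, Kd1.
In check but a legal move exists → not checkmate.

no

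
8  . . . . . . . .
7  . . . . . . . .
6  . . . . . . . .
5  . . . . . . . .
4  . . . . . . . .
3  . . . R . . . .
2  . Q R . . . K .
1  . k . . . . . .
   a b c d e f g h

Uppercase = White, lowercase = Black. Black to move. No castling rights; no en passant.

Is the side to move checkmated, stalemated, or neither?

Black to move; black king on b1.
In check: yes, from the white queen on b2.
King squares — a1: attacked by Qb2; c1: attacked by Qb2; a2: attacked by Qb2; b2: attacked by Rc2; c2: attacked by Qb2.
Legal moves for Black: none.
In check with no legal moves → checkmate.

checkmate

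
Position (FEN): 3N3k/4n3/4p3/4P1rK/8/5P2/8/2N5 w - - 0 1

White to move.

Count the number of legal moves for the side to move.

White to move; king on h5.
In check: yes, from the black rook on g5.
Legal moves: Kh6, Kxg5, Kh4.
Count: 3.

3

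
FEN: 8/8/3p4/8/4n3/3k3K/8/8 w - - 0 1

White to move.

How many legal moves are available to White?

White to move; king on h3.
In check: no.
Legal moves: Kh4, Kg4, Kh2, Kg2.
Count: 4.

4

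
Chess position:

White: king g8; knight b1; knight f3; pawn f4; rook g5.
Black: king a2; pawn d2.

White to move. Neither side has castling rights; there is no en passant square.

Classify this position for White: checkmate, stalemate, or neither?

White to move; white king on g8.
In check: no.
Legal moves for White include: Kh8, Kf8, Kh7, Kg7, Kf7, Rg7, Rg6, Rh5, Rf5, Re5, Rd5, Rc5, Rb5, Ra5+, Rg4, Rg3, Rg2, Rg1, ... (list truncated; more exist).
White has legal moves and is not in check → neither.

neither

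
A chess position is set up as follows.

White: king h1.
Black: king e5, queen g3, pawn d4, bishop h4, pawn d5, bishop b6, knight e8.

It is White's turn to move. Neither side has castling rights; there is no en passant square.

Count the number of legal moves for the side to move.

White to move; king on h1.
In check: no.
Legal moves: none.
Count: 0.

0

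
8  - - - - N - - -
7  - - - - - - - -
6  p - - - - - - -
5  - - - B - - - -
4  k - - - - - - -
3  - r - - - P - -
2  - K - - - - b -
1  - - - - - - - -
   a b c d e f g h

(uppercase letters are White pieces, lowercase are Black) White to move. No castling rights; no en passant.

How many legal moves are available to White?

White to move; king on b2.
In check: yes, from the black rook on b3.
Legal moves: Kc2, Ka2, Kc1, Ka1, Bxb3+.
Count: 5.

5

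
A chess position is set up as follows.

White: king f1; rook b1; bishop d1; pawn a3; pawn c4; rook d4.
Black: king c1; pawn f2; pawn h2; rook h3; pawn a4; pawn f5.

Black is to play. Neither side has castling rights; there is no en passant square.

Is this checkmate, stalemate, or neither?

Black to move; black king on c1.
In check: yes, from the white rook on b1.
Legal moves for Black: Kxb1.
Black is in check but has 1 legal move → neither.

neither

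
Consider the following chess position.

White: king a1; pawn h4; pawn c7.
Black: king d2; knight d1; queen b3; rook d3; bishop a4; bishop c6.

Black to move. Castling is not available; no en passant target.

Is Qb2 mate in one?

After Qb2: white king on a1; in check: yes, from the black queen on b2.
King squares — b1: attacked by Qb2; a2: attacked by Qb2; b2: attacked by Nd1.
White has no legal moves → checkmate.

yes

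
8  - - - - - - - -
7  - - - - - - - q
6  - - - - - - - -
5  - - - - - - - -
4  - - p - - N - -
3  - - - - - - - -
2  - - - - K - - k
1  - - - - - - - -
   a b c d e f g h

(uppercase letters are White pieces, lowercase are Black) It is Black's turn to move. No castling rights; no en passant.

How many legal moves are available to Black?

23

Black to move; king on h2.
In check: no.
Legal moves: Qh8, Qg8, Qg7, Qf7, Qe7+, Qd7, Qc7, Qb7, Qa7, Qh6, Qg6, Qh5+, Qf5, Qh4, Qe4+, Qh3, Qd3+, Qc2+, Qb1, Kg3, Kh1, Kg1, c3.
Count: 23.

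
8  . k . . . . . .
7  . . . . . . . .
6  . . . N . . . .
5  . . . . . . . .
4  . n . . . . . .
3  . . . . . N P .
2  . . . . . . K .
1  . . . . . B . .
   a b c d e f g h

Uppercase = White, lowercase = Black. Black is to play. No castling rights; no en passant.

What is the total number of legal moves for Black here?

9

Black to move; king on b8.
In check: no.
Legal moves: Ka8, Kc7, Ka7, Nc6, Na6, Nd5, Nd3, Nc2, Na2.
Count: 9.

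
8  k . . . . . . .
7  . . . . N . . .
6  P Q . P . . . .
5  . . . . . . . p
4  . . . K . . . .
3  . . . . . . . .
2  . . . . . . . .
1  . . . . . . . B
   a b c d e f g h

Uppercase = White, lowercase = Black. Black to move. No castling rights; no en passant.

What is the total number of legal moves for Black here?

Black to move; king on a8.
In check: yes, from the white bishop on h1.
Legal moves: none.
Count: 0.

0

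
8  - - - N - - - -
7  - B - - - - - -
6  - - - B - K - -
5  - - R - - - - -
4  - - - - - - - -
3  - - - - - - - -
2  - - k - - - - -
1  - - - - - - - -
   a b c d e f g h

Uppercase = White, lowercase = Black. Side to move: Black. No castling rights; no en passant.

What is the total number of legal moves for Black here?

Black to move; king on c2.
In check: yes, from the white rook on c5.
Legal moves: Kd3, Kb3, Kd2, Kb2, Kd1, Kb1.
Count: 6.

6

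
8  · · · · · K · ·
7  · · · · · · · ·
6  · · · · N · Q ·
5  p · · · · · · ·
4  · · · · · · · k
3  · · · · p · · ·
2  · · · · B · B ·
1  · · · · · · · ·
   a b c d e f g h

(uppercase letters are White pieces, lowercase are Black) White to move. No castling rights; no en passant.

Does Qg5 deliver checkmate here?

yes

After Qg5: black king on h4; in check: yes, from the white queen on g5.
King squares — g3: attacked by Qg5; h3: attacked by Bg2; g4: attacked by Be2; g5: attacked by Ne6; h5: attacked by Be2.
Black has no legal moves → checkmate.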